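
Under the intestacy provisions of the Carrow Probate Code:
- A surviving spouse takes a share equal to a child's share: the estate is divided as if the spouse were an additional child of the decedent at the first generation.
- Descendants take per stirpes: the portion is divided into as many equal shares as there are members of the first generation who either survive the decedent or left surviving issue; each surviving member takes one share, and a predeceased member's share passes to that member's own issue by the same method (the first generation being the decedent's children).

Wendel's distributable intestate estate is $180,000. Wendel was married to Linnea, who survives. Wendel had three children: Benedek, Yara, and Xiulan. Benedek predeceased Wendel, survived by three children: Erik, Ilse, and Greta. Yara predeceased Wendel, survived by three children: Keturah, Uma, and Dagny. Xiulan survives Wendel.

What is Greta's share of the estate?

Greta receives $15,000.

The spouse counts as an additional share at the children's level, so there are 4 primary shares of $45,000. Linnea takes one such share ($45,000).
The children's combined portion ($135,000) is divided into 3 shares of $45,000: Xiulan takes $45,000; Benedek's $45,000 share passes to Benedek's issue; Yara's $45,000 share passes to Yara's issue.
Benedek's share ($45,000) is divided into 3 shares of $15,000: Erik, Ilse, and Greta each take $15,000.
Yara's share ($45,000) is divided into 3 shares of $15,000: Keturah, Uma, and Dagny each take $15,000.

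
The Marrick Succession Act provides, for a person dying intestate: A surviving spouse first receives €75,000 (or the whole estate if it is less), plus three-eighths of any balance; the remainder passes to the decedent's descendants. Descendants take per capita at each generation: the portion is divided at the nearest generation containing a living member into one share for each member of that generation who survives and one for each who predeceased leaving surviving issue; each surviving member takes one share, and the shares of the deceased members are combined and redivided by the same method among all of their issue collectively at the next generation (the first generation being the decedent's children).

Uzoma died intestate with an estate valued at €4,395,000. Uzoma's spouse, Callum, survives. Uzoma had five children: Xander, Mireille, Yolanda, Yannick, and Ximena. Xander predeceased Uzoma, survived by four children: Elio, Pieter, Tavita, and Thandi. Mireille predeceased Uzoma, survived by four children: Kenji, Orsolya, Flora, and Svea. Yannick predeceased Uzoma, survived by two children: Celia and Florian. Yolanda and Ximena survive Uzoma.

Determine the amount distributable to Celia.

Callum first takes €75,000, leaving a balance of €4,320,000. Callum then takes three-eighths of the balance (€1,620,000), for a total of €1,695,000. The remaining €2,700,000 passes to the descendants.
The descendants' portion (€2,700,000) is divided at the children's generation into 5 shares of €540,000. Yolanda and Ximena each take €540,000. The 3 shares of the deceased (Xander, Mireille, and Yannick) are combined into a pool of €1,620,000.
That pool (€1,620,000) is divided at the grandchildren's generation equally among Elio, Pieter, Tavita, Thandi, Kenji, Orsolya, Flora, Svea, Celia, and Florian: €162,000 each.

Celia receives €162,000.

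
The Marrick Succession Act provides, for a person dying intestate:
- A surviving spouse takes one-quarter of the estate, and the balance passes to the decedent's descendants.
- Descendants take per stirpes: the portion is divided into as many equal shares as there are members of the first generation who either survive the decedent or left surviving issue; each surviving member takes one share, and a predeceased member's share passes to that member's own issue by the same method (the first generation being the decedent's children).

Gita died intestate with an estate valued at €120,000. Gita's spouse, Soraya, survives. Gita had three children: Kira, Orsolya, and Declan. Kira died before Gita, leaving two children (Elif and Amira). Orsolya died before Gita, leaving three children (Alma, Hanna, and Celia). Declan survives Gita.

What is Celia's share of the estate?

Soraya takes one-quarter of €120,000 = €30,000. The remaining €90,000 passes to the descendants.
The descendants' portion (€90,000) is divided into 3 shares of €30,000: Declan takes €30,000; Kira's €30,000 share passes to Kira's issue; Orsolya's €30,000 share passes to Orsolya's issue.
Kira's share (€30,000) is divided into 2 shares of €15,000: Elif and Amira each take €15,000.
Orsolya's share (€30,000) is divided into 3 shares of €10,000: Alma, Hanna, and Celia each take €10,000.

Celia receives €10,000.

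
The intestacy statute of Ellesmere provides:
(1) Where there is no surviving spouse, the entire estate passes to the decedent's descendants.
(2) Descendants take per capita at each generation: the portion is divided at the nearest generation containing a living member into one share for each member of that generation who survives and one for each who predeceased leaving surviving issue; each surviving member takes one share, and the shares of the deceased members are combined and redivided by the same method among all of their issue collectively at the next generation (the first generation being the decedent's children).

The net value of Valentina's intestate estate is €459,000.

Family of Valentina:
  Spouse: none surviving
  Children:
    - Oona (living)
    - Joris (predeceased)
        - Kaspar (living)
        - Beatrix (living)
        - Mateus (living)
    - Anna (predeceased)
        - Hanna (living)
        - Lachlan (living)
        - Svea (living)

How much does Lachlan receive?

Lachlan receives €51,000.

The entire €459,000 passes to the descendants.
That amount (€459,000) is divided at the children's generation into 3 shares of €153,000. Oona takes €153,000. The 2 shares of the deceased (Joris and Anna) are combined into a pool of €306,000.
That pool (€306,000) is divided at the grandchildren's generation equally among Kaspar, Beatrix, Mateus, Hanna, Lachlan, and Svea: €51,000 each.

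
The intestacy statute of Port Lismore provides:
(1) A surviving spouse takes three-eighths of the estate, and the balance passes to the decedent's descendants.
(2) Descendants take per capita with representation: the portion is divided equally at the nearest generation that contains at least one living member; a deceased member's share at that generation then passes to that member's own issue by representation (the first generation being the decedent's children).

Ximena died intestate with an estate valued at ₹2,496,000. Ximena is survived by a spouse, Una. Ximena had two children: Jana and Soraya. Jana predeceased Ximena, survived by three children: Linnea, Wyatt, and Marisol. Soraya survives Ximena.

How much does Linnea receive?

Una takes three-eighths of ₹2,496,000 = ₹936,000. The remaining ₹1,560,000 passes to the descendants.
The descendants' portion (₹1,560,000) is divided into 2 shares of ₹780,000: Soraya takes ₹780,000; Jana's ₹780,000 share passes to Jana's issue.
Jana's share (₹780,000) is divided into 3 shares of ₹260,000: Linnea, Wyatt, and Marisol each take ₹260,000.

Linnea receives ₹260,000.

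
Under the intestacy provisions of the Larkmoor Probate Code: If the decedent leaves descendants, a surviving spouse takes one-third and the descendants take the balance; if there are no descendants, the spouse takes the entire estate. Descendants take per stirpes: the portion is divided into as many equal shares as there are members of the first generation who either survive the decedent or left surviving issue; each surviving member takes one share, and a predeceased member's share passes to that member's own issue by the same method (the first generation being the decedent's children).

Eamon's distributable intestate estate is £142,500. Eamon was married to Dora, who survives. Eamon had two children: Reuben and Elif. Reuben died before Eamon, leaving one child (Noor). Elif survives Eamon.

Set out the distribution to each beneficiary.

Dora takes one-third of £142,500 = £47,500. The remaining £95,000 passes to the descendants.
The descendants' portion (£95,000) is divided into 2 shares of £47,500: Elif takes £47,500; Reuben's £47,500 share passes to Reuben's issue.
Reuben's share (£47,500) passes entirely to Noor.

Dora: £47,500; Noor: £47,500; Elif: £47,500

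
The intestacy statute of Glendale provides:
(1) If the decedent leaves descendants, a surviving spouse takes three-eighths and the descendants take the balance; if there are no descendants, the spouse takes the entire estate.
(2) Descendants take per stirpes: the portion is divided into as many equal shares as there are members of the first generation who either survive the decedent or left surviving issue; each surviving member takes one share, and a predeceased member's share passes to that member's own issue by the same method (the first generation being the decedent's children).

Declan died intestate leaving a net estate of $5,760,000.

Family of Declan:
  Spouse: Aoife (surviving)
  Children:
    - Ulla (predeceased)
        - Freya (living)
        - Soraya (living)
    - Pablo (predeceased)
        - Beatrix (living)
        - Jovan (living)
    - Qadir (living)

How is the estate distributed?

Aoife: $2,160,000; Freya: $600,000; Soraya: $600,000; Beatrix: $600,000; Jovan: $600,000; Qadir: $1,200,000

Aoife takes three-eighths of $5,760,000 = $2,160,000. The remaining $3,600,000 passes to the descendants.
The descendants' portion ($3,600,000) is divided into 3 shares of $1,200,000: Qadir takes $1,200,000; Ulla's $1,200,000 share passes to Ulla's issue; Pablo's $1,200,000 share passes to Pablo's issue.
Ulla's share ($1,200,000) is divided into 2 shares of $600,000: Freya and Soraya each take $600,000.
Pablo's share ($1,200,000) is divided into 2 shares of $600,000: Beatrix and Jovan each take $600,000.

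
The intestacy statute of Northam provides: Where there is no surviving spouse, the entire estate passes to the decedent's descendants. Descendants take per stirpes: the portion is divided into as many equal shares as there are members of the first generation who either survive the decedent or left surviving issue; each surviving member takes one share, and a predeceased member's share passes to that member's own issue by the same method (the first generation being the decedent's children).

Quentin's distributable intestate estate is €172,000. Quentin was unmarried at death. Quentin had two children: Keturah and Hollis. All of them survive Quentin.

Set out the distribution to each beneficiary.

Keturah: €86,000; Hollis: €86,000

The entire €172,000 passes to the descendants.
That amount (€172,000) is divided into 2 shares of €86,000: Keturah and Hollis each take €86,000.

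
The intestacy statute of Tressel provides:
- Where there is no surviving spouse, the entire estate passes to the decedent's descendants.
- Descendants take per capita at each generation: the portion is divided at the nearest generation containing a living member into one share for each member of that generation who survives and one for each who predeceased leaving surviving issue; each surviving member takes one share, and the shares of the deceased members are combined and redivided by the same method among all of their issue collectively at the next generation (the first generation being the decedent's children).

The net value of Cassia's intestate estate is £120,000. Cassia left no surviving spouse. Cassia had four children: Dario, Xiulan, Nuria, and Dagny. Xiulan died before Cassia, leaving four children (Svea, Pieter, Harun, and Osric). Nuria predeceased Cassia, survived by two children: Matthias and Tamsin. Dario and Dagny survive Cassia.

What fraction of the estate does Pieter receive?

The entire £120,000 passes to the descendants.
That amount (£120,000) is divided at the children's generation into 4 shares of £30,000. Dario and Dagny each take £30,000. The 2 shares of the deceased (Xiulan and Nuria) are combined into a pool of £60,000.
That pool (£60,000) is divided at the grandchildren's generation equally among Svea, Pieter, Harun, Osric, Matthias, and Tamsin: £10,000 each.

Pieter receives 1/12 of the estate.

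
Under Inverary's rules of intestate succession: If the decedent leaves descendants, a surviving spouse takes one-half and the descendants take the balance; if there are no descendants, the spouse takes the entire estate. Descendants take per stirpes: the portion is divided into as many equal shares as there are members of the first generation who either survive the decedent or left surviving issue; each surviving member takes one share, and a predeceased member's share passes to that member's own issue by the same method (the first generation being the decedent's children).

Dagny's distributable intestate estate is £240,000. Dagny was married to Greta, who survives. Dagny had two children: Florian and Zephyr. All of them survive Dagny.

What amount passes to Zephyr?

Greta takes one-half of £240,000 = £120,000. The remaining £120,000 passes to the descendants.
The descendants' portion (£120,000) is divided into 2 shares of £60,000: Florian and Zephyr each take £60,000.

Zephyr receives £60,000.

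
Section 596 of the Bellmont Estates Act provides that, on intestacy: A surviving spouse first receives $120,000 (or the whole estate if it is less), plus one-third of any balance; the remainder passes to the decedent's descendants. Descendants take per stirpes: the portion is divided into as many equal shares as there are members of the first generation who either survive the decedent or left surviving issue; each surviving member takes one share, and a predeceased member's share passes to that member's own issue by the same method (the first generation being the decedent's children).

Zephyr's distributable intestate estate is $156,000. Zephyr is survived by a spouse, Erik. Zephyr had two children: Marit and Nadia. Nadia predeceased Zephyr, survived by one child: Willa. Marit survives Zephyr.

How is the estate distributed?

Erik: $132,000; Marit: $12,000; Willa: $12,000

Erik first takes $120,000, leaving a balance of $36,000. Erik then takes one-third of the balance ($12,000), for a total of $132,000. The remaining $24,000 passes to the descendants.
The descendants' portion ($24,000) is divided into 2 shares of $12,000: Marit takes $12,000; Nadia's $12,000 share passes to Nadia's issue.
Nadia's share ($12,000) passes entirely to Willa.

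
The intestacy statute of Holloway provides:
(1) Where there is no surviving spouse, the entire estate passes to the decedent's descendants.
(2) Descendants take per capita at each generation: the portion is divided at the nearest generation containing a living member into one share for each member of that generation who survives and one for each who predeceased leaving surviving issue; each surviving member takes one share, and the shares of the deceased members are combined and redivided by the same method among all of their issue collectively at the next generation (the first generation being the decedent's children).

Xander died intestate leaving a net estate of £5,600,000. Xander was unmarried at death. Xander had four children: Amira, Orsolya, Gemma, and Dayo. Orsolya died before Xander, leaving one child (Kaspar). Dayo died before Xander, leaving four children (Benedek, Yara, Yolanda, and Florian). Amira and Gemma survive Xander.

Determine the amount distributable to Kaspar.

Kaspar receives £560,000.

The entire £5,600,000 passes to the descendants.
That amount (£5,600,000) is divided at the children's generation into 4 shares of £1,400,000. Amira and Gemma each take £1,400,000. The 2 shares of the deceased (Orsolya and Dayo) are combined into a pool of £2,800,000.
That pool (£2,800,000) is divided at the grandchildren's generation equally among Kaspar, Benedek, Yara, Yolanda, and Florian: £560,000 each.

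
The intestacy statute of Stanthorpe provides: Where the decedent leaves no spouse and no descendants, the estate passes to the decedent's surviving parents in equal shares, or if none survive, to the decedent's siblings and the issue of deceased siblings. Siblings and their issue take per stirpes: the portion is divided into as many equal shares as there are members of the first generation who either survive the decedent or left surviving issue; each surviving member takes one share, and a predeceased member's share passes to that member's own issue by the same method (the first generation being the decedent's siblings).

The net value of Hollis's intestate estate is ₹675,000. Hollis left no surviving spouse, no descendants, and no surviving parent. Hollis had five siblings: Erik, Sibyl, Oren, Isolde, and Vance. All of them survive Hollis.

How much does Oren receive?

The entire ₹675,000 passes to the siblings and their issue.
That amount (₹675,000) is divided into 5 shares of ₹135,000: Erik, Sibyl, Oren, Isolde, and Vance each take ₹135,000.

Oren receives ₹135,000.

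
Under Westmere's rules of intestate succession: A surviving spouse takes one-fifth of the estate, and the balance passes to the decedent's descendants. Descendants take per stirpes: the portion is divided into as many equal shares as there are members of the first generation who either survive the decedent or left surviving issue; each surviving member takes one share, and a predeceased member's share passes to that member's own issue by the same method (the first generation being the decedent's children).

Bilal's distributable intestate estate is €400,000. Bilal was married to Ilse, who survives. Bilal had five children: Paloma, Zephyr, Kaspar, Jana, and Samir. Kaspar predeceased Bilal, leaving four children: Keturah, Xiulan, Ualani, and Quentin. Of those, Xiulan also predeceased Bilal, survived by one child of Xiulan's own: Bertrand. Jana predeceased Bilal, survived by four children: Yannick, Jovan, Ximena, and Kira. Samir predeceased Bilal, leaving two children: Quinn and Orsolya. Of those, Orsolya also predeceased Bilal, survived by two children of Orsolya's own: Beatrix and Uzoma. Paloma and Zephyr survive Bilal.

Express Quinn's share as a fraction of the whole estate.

Ilse takes one-fifth of €400,000 = €80,000. The remaining €320,000 passes to the descendants.
The descendants' portion (€320,000) is divided into 5 shares of €64,000: Paloma and Zephyr each take €64,000; Kaspar's €64,000 share passes to Kaspar's issue; Jana's €64,000 share passes to Jana's issue; Samir's €64,000 share passes to Samir's issue.
Kaspar's share (€64,000) is divided into 4 shares of €16,000: Keturah, Ualani, and Quentin each take €16,000; Xiulan's €16,000 share passes to Xiulan's issue.
Xiulan's share (€16,000) passes entirely to Bertrand.
Jana's share (€64,000) is divided into 4 shares of €16,000: Yannick, Jovan, Ximena, and Kira each take €16,000.
Samir's share (€64,000) is divided into 2 shares of €32,000: Quinn takes €32,000; Orsolya's €32,000 share passes to Orsolya's issue.
Orsolya's share (€32,000) is divided into 2 shares of €16,000: Beatrix and Uzoma each take €16,000.

Quinn receives 2/25 of the estate.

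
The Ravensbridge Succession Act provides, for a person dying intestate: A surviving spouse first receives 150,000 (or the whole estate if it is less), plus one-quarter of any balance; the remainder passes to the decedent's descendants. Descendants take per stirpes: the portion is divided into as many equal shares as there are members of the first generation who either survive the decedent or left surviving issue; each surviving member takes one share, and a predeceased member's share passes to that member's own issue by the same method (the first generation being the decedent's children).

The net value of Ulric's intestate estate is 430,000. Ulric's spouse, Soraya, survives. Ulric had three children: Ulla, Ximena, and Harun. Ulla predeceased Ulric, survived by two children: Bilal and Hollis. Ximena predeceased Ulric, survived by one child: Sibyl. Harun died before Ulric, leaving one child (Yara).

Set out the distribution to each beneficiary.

Soraya first takes 150,000, leaving a balance of 280,000. Soraya then takes one-quarter of the balance (70,000), for a total of 220,000. The remaining 210,000 passes to the descendants.
The descendants' portion (210,000) is divided into 3 shares of 70,000: Ulla's 70,000 share passes to Ulla's issue; Ximena's 70,000 share passes to Ximena's issue; Harun's 70,000 share passes to Harun's issue.
Ulla's share (70,000) is divided into 2 shares of 35,000: Bilal and Hollis each take 35,000.
Ximena's share (70,000) passes entirely to Sibyl.
Harun's share (70,000) passes entirely to Yara.

Soraya: 220,000; Bilal: 35,000; Hollis: 35,000; Sibyl: 70,000; Yara: 70,000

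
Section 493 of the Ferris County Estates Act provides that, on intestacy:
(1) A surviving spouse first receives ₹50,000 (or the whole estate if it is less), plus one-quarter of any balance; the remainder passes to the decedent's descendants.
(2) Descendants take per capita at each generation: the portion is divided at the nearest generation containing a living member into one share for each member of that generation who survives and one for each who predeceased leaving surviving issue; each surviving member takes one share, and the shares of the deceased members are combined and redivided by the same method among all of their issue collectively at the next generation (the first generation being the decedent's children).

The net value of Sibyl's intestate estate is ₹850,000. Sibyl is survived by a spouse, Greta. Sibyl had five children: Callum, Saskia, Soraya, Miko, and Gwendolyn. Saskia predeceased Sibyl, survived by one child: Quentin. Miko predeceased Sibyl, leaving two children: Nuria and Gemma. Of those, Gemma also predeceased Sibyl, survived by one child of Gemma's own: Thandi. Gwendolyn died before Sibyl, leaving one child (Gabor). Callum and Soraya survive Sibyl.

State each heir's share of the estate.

Greta: ₹250,000; Callum: ₹120,000; Quentin: ₹90,000; Soraya: ₹120,000; Nuria: ₹90,000; Thandi: ₹90,000; Gabor: ₹90,000

Greta first takes ₹50,000, leaving a balance of ₹800,000. Greta then takes one-quarter of the balance (₹200,000), for a total of ₹250,000. The remaining ₹600,000 passes to the descendants.
The descendants' portion (₹600,000) is divided at the children's generation into 5 shares of ₹120,000. Callum and Soraya each take ₹120,000. The 3 shares of the deceased (Saskia, Miko, and Gwendolyn) are combined into a pool of ₹360,000.
That pool (₹360,000) is divided at the grandchildren's generation into 4 shares of ₹90,000. Quentin, Nuria, and Gabor each take ₹90,000. The remaining share for the deceased Gemma (₹90,000) is carried to the next generation.
That pool (₹90,000) passes entirely to Thandi, the sole taker at the great-grandchildren's generation.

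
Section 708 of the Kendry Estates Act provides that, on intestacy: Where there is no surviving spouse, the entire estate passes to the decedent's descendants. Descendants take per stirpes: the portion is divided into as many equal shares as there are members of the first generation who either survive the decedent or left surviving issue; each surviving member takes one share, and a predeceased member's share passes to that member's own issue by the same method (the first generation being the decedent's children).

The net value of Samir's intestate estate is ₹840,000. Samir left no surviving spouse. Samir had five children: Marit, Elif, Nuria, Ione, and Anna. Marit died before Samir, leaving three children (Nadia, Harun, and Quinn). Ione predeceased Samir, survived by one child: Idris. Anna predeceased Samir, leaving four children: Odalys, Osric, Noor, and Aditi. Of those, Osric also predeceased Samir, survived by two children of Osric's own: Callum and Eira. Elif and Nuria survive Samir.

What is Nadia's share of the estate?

Nadia receives ₹56,000.

The entire ₹840,000 passes to the descendants.
That amount (₹840,000) is divided into 5 shares of ₹168,000: Elif and Nuria each take ₹168,000; Marit's ₹168,000 share passes to Marit's issue; Ione's ₹168,000 share passes to Ione's issue; Anna's ₹168,000 share passes to Anna's issue.
Marit's share (₹168,000) is divided into 3 shares of ₹56,000: Nadia, Harun, and Quinn each take ₹56,000.
Ione's share (₹168,000) passes entirely to Idris.
Anna's share (₹168,000) is divided into 4 shares of ₹42,000: Odalys, Noor, and Aditi each take ₹42,000; Osric's ₹42,000 share passes to Osric's issue.
Osric's share (₹42,000) is divided into 2 shares of ₹21,000: Callum and Eira each take ₹21,000.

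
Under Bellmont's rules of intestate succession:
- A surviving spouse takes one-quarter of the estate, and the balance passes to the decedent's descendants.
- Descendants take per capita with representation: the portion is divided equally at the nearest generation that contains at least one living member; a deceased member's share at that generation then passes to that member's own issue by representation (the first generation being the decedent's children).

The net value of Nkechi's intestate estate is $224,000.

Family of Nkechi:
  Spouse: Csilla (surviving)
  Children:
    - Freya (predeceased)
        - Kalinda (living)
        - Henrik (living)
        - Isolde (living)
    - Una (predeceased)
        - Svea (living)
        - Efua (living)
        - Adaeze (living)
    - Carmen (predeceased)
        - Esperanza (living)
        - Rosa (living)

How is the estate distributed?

Csilla takes one-quarter of $224,000 = $56,000. The remaining $168,000 passes to the descendants.
No child survives, so the initial division is made at the grandchildren's generation.
The descendants' portion ($168,000) is divided into 8 shares of $21,000: Kalinda, Henrik, Isolde, Svea, Efua, Adaeze, Esperanza, and Rosa each take $21,000.

Csilla: $56,000; Kalinda: $21,000; Henrik: $21,000; Isolde: $21,000; Svea: $21,000; Efua: $21,000; Adaeze: $21,000; Esperanza: $21,000; Rosa: $21,000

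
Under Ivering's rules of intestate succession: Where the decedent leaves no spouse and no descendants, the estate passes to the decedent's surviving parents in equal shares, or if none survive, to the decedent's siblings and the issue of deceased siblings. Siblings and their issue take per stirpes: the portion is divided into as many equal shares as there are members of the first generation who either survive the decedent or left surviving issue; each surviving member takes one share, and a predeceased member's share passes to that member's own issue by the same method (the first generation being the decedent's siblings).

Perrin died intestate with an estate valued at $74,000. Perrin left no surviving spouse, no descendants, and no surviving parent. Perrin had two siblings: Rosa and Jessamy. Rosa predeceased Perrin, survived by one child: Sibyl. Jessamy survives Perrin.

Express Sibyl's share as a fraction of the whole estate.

The entire $74,000 passes to the siblings and their issue.
That amount ($74,000) is divided into 2 shares of $37,000: Jessamy takes $37,000; Rosa's $37,000 share passes to Rosa's issue.
Rosa's share ($37,000) passes entirely to Sibyl.

Sibyl receives 1/2 of the estate.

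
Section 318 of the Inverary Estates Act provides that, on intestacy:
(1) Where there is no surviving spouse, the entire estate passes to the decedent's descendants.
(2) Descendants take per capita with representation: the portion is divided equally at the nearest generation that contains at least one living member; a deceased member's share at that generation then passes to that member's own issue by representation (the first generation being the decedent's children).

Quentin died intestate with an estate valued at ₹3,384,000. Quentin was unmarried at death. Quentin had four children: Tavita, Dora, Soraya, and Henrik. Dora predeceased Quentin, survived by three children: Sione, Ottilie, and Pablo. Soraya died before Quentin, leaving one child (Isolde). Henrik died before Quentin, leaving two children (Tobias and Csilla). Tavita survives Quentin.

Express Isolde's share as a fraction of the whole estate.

Isolde receives 1/4 of the estate.

The entire ₹3,384,000 passes to the descendants.
That amount (₹3,384,000) is divided into 4 shares of ₹846,000: Tavita takes ₹846,000; Dora's ₹846,000 share passes to Dora's issue; Soraya's ₹846,000 share passes to Soraya's issue; Henrik's ₹846,000 share passes to Henrik's issue.
Dora's share (₹846,000) is divided into 3 shares of ₹282,000: Sione, Ottilie, and Pablo each take ₹282,000.
Soraya's share (₹846,000) passes entirely to Isolde.
Henrik's share (₹846,000) is divided into 2 shares of ₹423,000: Tobias and Csilla each take ₹423,000.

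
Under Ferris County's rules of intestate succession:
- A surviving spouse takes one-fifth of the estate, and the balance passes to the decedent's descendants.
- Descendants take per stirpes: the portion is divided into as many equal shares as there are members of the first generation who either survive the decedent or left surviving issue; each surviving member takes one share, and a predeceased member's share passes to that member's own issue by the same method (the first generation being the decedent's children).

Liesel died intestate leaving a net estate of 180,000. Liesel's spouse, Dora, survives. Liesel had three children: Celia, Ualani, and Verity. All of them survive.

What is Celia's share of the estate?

Dora takes one-fifth of 180,000 = 36,000. The remaining 144,000 passes to the descendants.
The descendants' portion (144,000) is divided into 3 shares of 48,000: Celia, Ualani, and Verity each take 48,000.

Celia receives 48,000.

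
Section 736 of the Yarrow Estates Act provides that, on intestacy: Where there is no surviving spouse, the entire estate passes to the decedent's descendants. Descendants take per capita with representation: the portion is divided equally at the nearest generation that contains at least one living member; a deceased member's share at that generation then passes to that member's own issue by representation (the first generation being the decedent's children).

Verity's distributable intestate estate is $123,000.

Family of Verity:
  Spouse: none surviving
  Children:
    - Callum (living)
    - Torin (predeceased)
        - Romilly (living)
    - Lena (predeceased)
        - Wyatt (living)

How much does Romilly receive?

The entire $123,000 passes to the descendants.
That amount ($123,000) is divided into 3 shares of $41,000: Callum takes $41,000; Torin's $41,000 share passes to Torin's issue; Lena's $41,000 share passes to Lena's issue.
Torin's share ($41,000) passes entirely to Romilly.
Lena's share ($41,000) passes entirely to Wyatt.

Romilly receives $41,000.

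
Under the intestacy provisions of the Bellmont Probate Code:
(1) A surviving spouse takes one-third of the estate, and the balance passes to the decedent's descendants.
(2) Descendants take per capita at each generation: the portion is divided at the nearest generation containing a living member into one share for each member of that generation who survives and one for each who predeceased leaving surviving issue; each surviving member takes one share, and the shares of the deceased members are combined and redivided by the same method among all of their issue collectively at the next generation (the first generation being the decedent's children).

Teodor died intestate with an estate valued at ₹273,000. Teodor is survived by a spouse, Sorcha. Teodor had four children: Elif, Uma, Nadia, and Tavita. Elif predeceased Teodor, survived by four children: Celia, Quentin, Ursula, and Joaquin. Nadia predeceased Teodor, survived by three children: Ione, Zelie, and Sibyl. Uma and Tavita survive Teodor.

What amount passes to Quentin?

Quentin receives ₹13,000.

Sorcha takes one-third of ₹273,000 = ₹91,000. The remaining ₹182,000 passes to the descendants.
The descendants' portion (₹182,000) is divided at the children's generation into 4 shares of ₹45,500. Uma and Tavita each take ₹45,500. The 2 shares of the deceased (Elif and Nadia) are combined into a pool of ₹91,000.
That pool (₹91,000) is divided at the grandchildren's generation equally among Celia, Quentin, Ursula, Joaquin, Ione, Zelie, and Sibyl: ₹13,000 each.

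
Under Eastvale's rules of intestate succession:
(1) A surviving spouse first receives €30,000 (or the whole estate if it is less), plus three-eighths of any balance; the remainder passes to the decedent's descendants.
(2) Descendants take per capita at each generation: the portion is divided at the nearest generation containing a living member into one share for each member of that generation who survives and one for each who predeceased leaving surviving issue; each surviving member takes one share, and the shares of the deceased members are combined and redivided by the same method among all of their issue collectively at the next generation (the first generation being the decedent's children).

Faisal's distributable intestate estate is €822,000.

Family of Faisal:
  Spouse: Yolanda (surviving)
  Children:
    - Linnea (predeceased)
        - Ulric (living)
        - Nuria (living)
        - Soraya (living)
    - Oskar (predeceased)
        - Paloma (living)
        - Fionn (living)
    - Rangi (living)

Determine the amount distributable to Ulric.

Yolanda first takes €30,000, leaving a balance of €792,000. Yolanda then takes three-eighths of the balance (€297,000), for a total of €327,000. The remaining €495,000 passes to the descendants.
The descendants' portion (€495,000) is divided at the children's generation into 3 shares of €165,000. Rangi takes €165,000. The 2 shares of the deceased (Linnea and Oskar) are combined into a pool of €330,000.
That pool (€330,000) is divided at the grandchildren's generation equally among Ulric, Nuria, Soraya, Paloma, and Fionn: €66,000 each.

Ulric receives €66,000.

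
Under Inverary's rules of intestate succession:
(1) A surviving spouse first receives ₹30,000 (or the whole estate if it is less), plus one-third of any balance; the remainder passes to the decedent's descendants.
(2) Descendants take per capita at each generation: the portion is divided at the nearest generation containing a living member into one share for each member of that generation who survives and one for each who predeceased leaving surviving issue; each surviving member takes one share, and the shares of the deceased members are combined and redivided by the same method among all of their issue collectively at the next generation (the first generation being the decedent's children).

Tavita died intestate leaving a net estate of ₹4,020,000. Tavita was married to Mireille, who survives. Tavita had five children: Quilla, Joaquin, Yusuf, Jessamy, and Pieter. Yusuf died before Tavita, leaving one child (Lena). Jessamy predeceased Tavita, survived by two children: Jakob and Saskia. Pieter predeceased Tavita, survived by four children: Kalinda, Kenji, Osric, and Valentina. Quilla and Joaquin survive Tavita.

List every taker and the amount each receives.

Mireille first takes ₹30,000, leaving a balance of ₹3,990,000. Mireille then takes one-third of the balance (₹1,330,000), for a total of ₹1,360,000. The remaining ₹2,660,000 passes to the descendants.
The descendants' portion (₹2,660,000) is divided at the children's generation into 5 shares of ₹532,000. Quilla and Joaquin each take ₹532,000. The 3 shares of the deceased (Yusuf, Jessamy, and Pieter) are combined into a pool of ₹1,596,000.
That pool (₹1,596,000) is divided at the grandchildren's generation equally among Lena, Jakob, Saskia, Kalinda, Kenji, Osric, and Valentina: ₹228,000 each.

Mireille: ₹1,360,000; Quilla: ₹532,000; Joaquin: ₹532,000; Lena: ₹228,000; Jakob: ₹228,000; Saskia: ₹228,000; Kalinda: ₹228,000; Kenji: ₹228,000; Osric: ₹228,000; Valentina: ₹228,000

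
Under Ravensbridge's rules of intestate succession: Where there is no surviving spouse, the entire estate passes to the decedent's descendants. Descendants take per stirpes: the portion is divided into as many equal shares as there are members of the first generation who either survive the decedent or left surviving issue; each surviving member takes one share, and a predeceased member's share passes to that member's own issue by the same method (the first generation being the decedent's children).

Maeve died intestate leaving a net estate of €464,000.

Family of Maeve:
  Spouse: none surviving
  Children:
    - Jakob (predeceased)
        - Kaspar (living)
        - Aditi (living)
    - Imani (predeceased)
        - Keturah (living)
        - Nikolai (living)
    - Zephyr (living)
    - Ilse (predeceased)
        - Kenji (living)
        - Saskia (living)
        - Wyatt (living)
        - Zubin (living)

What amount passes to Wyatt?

The entire €464,000 passes to the descendants.
That amount (€464,000) is divided into 4 shares of €116,000: Zephyr takes €116,000; Jakob's €116,000 share passes to Jakob's issue; Imani's €116,000 share passes to Imani's issue; Ilse's €116,000 share passes to Ilse's issue.
Jakob's share (€116,000) is divided into 2 shares of €58,000: Kaspar and Aditi each take €58,000.
Imani's share (€116,000) is divided into 2 shares of €58,000: Keturah and Nikolai each take €58,000.
Ilse's share (€116,000) is divided into 4 shares of €29,000: Kenji, Saskia, Wyatt, and Zubin each take €29,000.

Wyatt receives €29,000.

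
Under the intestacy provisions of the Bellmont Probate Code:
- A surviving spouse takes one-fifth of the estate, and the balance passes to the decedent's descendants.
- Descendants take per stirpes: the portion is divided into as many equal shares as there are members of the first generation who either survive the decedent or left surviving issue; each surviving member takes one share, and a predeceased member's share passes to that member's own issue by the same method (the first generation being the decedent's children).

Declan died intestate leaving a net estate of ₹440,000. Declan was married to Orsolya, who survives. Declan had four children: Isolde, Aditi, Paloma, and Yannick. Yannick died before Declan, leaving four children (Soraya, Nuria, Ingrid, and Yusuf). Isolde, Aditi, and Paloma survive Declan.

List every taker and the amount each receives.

Orsolya takes one-fifth of ₹440,000 = ₹88,000. The remaining ₹352,000 passes to the descendants.
The descendants' portion (₹352,000) is divided into 4 shares of ₹88,000: Isolde, Aditi, and Paloma each take ₹88,000; Yannick's ₹88,000 share passes to Yannick's issue.
Yannick's share (₹88,000) is divided into 4 shares of ₹22,000: Soraya, Nuria, Ingrid, and Yusuf each take ₹22,000.

Orsolya: ₹88,000; Isolde: ₹88,000; Aditi: ₹88,000; Paloma: ₹88,000; Soraya: ₹22,000; Nuria: ₹22,000; Ingrid: ₹22,000; Yusuf: ₹22,000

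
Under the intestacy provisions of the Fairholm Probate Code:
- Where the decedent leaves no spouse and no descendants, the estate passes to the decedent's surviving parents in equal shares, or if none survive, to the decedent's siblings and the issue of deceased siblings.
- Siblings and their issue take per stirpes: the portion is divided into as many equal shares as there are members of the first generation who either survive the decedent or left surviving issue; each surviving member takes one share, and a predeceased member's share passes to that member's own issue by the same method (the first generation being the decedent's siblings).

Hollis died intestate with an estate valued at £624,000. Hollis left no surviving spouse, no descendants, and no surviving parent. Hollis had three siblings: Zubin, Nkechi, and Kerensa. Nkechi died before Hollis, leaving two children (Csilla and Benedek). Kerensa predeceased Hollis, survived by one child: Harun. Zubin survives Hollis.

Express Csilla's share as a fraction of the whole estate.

The entire £624,000 passes to the siblings and their issue.
That amount (£624,000) is divided into 3 shares of £208,000: Zubin takes £208,000; Nkechi's £208,000 share passes to Nkechi's issue; Kerensa's £208,000 share passes to Kerensa's issue.
Nkechi's share (£208,000) is divided into 2 shares of £104,000: Csilla and Benedek each take £104,000.
Kerensa's share (£208,000) passes entirely to Harun.

Csilla receives 1/6 of the estate.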